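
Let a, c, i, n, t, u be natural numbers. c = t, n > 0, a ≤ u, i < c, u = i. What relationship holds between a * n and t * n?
a * n < t * n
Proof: Since u = i and a ≤ u, a ≤ i. Since i < c, a < c. c = t, so a < t. Since n > 0, a * n < t * n.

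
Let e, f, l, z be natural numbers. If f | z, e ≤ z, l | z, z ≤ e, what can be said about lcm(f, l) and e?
lcm(f, l) | e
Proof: Since z ≤ e and e ≤ z, z = e. f | z and l | z, hence lcm(f, l) | z. Since z = e, lcm(f, l) | e.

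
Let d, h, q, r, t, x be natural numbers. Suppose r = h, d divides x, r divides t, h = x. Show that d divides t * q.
Because r = h and r divides t, h divides t. Since h = x, x divides t. d divides x, so d divides t. Then d divides t * q.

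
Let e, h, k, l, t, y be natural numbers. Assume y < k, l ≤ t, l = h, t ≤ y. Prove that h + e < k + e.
Because l ≤ t and t ≤ y, l ≤ y. Since y < k, l < k. Because l = h, h < k. Then h + e < k + e.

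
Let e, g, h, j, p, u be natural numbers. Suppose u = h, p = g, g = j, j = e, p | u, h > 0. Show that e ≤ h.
From g = j and j = e, g = e. p = g, so p = e. p | u, so e | u. u = h, so e | h. Since h > 0, e ≤ h.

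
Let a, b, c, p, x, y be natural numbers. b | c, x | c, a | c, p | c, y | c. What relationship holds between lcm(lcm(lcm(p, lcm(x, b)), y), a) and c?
lcm(lcm(lcm(p, lcm(x, b)), y), a) | c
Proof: x | c and b | c, so lcm(x, b) | c. p | c, so lcm(p, lcm(x, b)) | c. Since y | c, lcm(lcm(p, lcm(x, b)), y) | c. a | c, so lcm(lcm(lcm(p, lcm(x, b)), y), a) | c.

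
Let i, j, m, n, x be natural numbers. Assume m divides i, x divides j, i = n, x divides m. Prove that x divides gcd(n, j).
x divides m and m divides i, therefore x divides i. Because i = n, x divides n. Because x divides j, x divides gcd(n, j).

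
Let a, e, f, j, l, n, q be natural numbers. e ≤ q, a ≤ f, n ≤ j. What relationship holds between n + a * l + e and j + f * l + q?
n + a * l + e ≤ j + f * l + q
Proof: a ≤ f. By multiplying by a non-negative, a * l ≤ f * l. From e ≤ q, a * l + e ≤ f * l + q. Since n ≤ j, n + a * l + e ≤ j + f * l + q.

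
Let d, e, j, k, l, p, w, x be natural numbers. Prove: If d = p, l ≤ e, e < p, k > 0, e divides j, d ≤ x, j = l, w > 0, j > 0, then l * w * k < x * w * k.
e divides j and j > 0, therefore e ≤ j. j = l, so e ≤ l. Because l ≤ e, e = l. e < p, so l < p. d = p and d ≤ x, so p ≤ x. Since l < p, l < x. Combined with w > 0, by multiplying by a positive, l * w < x * w. Combining with k > 0, by multiplying by a positive, l * w * k < x * w * k.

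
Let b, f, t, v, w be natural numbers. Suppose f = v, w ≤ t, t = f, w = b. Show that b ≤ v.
t = f and f = v, thus t = v. w ≤ t, so w ≤ v. Since w = b, b ≤ v.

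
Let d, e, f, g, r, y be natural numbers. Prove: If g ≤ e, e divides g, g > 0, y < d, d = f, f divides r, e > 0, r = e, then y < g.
From e divides g and g > 0, e ≤ g. g ≤ e, so e = g. d = f and y < d, therefore y < f. r = e and f divides r, thus f divides e. Because e > 0, f ≤ e. Since y < f, y < e. e = g, so y < g.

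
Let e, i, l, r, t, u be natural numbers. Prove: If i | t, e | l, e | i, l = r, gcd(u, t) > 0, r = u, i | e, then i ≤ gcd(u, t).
e | i and i | e, thus e = i. l = r and r = u, so l = u. Because e | l, e | u. e = i, so i | u. Since i | t, i | gcd(u, t). From gcd(u, t) > 0, i ≤ gcd(u, t).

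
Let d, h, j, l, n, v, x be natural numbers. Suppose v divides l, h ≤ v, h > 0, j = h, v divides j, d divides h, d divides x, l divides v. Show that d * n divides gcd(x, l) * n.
Because j = h and v divides j, v divides h. h > 0, so v ≤ h. h ≤ v, so h = v. From v divides l and l divides v, v = l. Because h = v, h = l. d divides h, so d divides l. From d divides x, d divides gcd(x, l). Then d * n divides gcd(x, l) * n.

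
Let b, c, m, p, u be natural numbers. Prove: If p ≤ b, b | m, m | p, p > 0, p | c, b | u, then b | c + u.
Because b | m and m | p, b | p. Since p > 0, b ≤ p. From p ≤ b, p = b. p | c, so b | c. Because b | u, b | c + u.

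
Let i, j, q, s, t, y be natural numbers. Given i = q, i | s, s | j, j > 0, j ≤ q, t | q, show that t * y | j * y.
From i = q and i | s, q | s. Since s | j, q | j. j > 0, so q ≤ j. Because j ≤ q, q = j. Because t | q, t | j. Then t * y | j * y.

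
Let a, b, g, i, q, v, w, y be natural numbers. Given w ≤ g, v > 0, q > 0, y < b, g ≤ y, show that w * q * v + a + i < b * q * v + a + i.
Because w ≤ g and g ≤ y, w ≤ y. Since y < b, w < b. Since q > 0, w * q < b * q. Because v > 0, w * q * v < b * q * v. Then w * q * v + a < b * q * v + a. Then w * q * v + a + i < b * q * v + a + i.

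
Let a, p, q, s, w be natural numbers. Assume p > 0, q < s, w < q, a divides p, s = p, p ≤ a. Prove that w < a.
Because a divides p and p > 0, a ≤ p. Since p ≤ a, p = a. Since s = p, s = a. q < s, so q < a. w < q, so w < a.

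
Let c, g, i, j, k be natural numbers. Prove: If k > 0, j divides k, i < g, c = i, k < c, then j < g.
j divides k and k > 0, so j ≤ k. From c = i and k < c, k < i. i < g, so k < g. Since j ≤ k, j < g.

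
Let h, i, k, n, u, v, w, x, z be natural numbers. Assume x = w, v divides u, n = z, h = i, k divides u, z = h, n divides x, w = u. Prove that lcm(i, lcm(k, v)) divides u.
z = h and h = i, so z = i. x = w and n divides x, therefore n divides w. Since w = u, n divides u. n = z, so z divides u. z = i, so i divides u. k divides u and v divides u, hence lcm(k, v) divides u. i divides u, so lcm(i, lcm(k, v)) divides u.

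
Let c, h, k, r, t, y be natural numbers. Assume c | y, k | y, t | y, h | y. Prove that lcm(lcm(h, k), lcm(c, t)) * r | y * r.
h | y and k | y, so lcm(h, k) | y. From c | y and t | y, lcm(c, t) | y. lcm(h, k) | y, so lcm(lcm(h, k), lcm(c, t)) | y. Then lcm(lcm(h, k), lcm(c, t)) * r | y * r.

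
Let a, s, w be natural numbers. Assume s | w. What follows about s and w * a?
s | w * a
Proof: s | w. By divisibility extends to multiples, s | w * a.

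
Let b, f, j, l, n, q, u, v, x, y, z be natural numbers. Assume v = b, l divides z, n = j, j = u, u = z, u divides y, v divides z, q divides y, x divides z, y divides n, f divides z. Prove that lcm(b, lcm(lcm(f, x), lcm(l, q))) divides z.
Since v = b and v divides z, b divides z. From f divides z and x divides z, lcm(f, x) divides z. n = j and j = u, hence n = u. From y divides n, y divides u. Because u divides y, y = u. u = z, so y = z. Because q divides y, q divides z. l divides z, so lcm(l, q) divides z. Since lcm(f, x) divides z, lcm(lcm(f, x), lcm(l, q)) divides z. Since b divides z, lcm(b, lcm(lcm(f, x), lcm(l, q))) divides z.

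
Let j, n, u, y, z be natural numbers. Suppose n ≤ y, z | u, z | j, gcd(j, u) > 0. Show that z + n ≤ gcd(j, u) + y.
Since z | j and z | u, z | gcd(j, u). Since gcd(j, u) > 0, z ≤ gcd(j, u). n ≤ y, so z + n ≤ gcd(j, u) + y.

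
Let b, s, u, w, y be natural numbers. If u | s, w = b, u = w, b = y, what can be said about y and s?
y | s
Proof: u = w and w = b, so u = b. From u | s, b | s. Because b = y, y | s.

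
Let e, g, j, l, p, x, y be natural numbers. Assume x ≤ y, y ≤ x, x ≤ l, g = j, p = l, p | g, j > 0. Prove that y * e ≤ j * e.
Since x ≤ y and y ≤ x, x = y. Since x ≤ l, y ≤ l. Because p = l and p | g, l | g. Since g = j, l | j. Since j > 0, l ≤ j. Since y ≤ l, y ≤ j. Then y * e ≤ j * e.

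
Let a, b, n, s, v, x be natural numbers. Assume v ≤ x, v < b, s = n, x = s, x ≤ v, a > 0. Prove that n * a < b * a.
Because v ≤ x and x ≤ v, v = x. x = s, so v = s. Since v < b, s < b. s = n, so n < b. Since a > 0, n * a < b * a.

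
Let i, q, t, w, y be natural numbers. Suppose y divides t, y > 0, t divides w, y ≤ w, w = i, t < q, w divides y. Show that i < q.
From w divides y and y > 0, w ≤ y. y ≤ w, so y = w. y divides t, so w divides t. Because t divides w, t = w. Because w = i, t = i. t < q, so i < q.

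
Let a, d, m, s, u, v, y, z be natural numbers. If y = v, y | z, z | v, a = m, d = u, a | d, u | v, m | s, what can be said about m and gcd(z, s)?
m | gcd(z, s)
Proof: Because y = v and y | z, v | z. Since z | v, v = z. d = u and a | d, hence a | u. Since a = m, m | u. u | v, so m | v. Since v = z, m | z. Because m | s, m | gcd(z, s).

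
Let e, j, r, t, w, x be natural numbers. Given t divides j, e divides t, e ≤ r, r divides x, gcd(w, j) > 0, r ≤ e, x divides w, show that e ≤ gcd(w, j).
Since r ≤ e and e ≤ r, r = e. r divides x and x divides w, therefore r divides w. r = e, so e divides w. e divides t and t divides j, hence e divides j. e divides w, so e divides gcd(w, j). Since gcd(w, j) > 0, e ≤ gcd(w, j).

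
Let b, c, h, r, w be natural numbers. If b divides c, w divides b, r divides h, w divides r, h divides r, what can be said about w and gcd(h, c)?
w divides gcd(h, c)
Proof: r divides h and h divides r, so r = h. Since w divides r, w divides h. w divides b and b divides c, thus w divides c. Since w divides h, w divides gcd(h, c).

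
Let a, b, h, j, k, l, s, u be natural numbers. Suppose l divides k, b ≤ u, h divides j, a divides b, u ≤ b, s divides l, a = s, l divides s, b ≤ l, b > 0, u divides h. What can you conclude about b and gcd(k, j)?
b divides gcd(k, j)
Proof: s divides l and l divides s, so s = l. Since a = s, a = l. a divides b and b > 0, therefore a ≤ b. Since a = l, l ≤ b. Since b ≤ l, l = b. From l divides k, b divides k. From u ≤ b and b ≤ u, u = b. Since u divides h, b divides h. h divides j, so b divides j. Since b divides k, b divides gcd(k, j).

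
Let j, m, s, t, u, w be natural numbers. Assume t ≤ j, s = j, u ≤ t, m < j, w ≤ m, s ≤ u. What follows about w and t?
w < t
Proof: Because s = j and s ≤ u, j ≤ u. Since u ≤ t, j ≤ t. t ≤ j, so j = t. m < j, so m < t. Since w ≤ m, w < t.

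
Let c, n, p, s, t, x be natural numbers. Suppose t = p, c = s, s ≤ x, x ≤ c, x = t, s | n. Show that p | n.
Because x = t and t = p, x = p. c = s and x ≤ c, therefore x ≤ s. s ≤ x, so s = x. s | n, so x | n. Since x = p, p | n.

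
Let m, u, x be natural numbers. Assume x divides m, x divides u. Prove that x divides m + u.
Because x divides m and x divides u, by divisibility of sums, x divides m + u.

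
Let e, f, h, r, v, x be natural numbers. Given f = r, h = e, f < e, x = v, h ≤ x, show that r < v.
From f = r and f < e, r < e. x = v and h ≤ x, so h ≤ v. From h = e, e ≤ v. r < e, so r < v.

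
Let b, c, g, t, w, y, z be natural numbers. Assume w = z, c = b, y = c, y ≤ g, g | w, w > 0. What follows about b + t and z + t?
b + t ≤ z + t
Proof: From y = c and y ≤ g, c ≤ g. Since c = b, b ≤ g. Since g | w and w > 0, g ≤ w. Since b ≤ g, b ≤ w. Since w = z, b ≤ z. Then b + t ≤ z + t.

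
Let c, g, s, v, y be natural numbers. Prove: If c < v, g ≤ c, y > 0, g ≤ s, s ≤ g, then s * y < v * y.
g ≤ s and s ≤ g, thus g = s. g ≤ c and c < v, thus g < v. Since g = s, s < v. Since y > 0, s * y < v * y.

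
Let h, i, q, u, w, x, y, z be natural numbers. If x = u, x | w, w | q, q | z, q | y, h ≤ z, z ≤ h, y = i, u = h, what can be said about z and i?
z | i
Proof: x = u and u = h, thus x = h. Since h ≤ z and z ≤ h, h = z. x = h, so x = z. x | w, so z | w. From w | q, z | q. q | z, so q = z. y = i and q | y, thus q | i. From q = z, z | i.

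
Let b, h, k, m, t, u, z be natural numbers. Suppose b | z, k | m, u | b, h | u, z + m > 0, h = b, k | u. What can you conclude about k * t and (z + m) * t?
k * t ≤ (z + m) * t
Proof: From h = b and h | u, b | u. u | b, so u = b. Since k | u, k | b. Since b | z, k | z. Since k | m, k | z + m. Since z + m > 0, k ≤ z + m. Then k * t ≤ (z + m) * t.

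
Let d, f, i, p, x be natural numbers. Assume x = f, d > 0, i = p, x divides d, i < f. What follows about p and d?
p < d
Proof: i = p and i < f, hence p < f. x divides d and d > 0, hence x ≤ d. Since x = f, f ≤ d. Since p < f, p < d.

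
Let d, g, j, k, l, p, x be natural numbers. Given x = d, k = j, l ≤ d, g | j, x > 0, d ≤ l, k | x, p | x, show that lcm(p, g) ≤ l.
d ≤ l and l ≤ d, therefore d = l. x = d, so x = l. k = j and k | x, thus j | x. Since g | j, g | x. Since p | x, lcm(p, g) | x. Because x > 0, lcm(p, g) ≤ x. x = l, so lcm(p, g) ≤ l.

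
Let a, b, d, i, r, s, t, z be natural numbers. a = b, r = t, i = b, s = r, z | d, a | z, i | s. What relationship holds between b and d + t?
b | d + t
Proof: a | z and z | d, thus a | d. a = b, so b | d. s = r and r = t, thus s = t. From i | s, i | t. Since i = b, b | t. b | d, so b | d + t.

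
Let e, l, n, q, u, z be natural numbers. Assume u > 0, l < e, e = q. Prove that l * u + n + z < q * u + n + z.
e = q and l < e, hence l < q. From u > 0, by multiplying by a positive, l * u < q * u. Then l * u + n < q * u + n. Then l * u + n + z < q * u + n + z.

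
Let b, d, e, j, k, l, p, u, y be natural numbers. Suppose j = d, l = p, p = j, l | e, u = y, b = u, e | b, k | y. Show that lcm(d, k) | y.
l = p and p = j, hence l = j. l | e, so j | e. Since j = d, d | e. b = u and e | b, therefore e | u. u = y, so e | y. Since d | e, d | y. k | y, so lcm(d, k) | y.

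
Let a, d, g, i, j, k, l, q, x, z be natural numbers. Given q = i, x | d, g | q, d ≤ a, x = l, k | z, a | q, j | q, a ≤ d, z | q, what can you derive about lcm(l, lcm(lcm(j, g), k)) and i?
lcm(l, lcm(lcm(j, g), k)) | i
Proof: d ≤ a and a ≤ d, therefore d = a. Since x | d, x | a. Since a | q, x | q. Since x = l, l | q. j | q and g | q, thus lcm(j, g) | q. k | z and z | q, thus k | q. lcm(j, g) | q, so lcm(lcm(j, g), k) | q. l | q, so lcm(l, lcm(lcm(j, g), k)) | q. Since q = i, lcm(l, lcm(lcm(j, g), k)) | i.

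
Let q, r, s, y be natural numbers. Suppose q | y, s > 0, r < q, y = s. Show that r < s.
y = s and q | y, therefore q | s. s > 0, so q ≤ s. r < q, so r < s.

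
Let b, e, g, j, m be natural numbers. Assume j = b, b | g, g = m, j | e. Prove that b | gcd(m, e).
g = m and b | g, hence b | m. j = b and j | e, hence b | e. b | m, so b | gcd(m, e).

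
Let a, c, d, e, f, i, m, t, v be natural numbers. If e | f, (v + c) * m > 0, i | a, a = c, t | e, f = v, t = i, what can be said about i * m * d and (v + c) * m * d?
i * m * d ≤ (v + c) * m * d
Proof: f = v and e | f, hence e | v. Since t | e, t | v. Since t = i, i | v. a = c and i | a, so i | c. Since i | v, i | v + c. Then i * m | (v + c) * m. Since (v + c) * m > 0, i * m ≤ (v + c) * m. Then i * m * d ≤ (v + c) * m * d.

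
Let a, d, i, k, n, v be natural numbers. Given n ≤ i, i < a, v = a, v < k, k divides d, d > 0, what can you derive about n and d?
n < d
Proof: n ≤ i and i < a, so n < a. Since v = a and v < k, a < k. Since n < a, n < k. k divides d and d > 0, therefore k ≤ d. n < k, so n < d.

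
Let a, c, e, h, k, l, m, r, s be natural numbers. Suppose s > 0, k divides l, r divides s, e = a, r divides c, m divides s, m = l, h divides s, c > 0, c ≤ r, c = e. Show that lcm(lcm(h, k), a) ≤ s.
m = l and m divides s, therefore l divides s. Since k divides l, k divides s. h divides s, so lcm(h, k) divides s. Because r divides c and c > 0, r ≤ c. Since c ≤ r, r = c. Because c = e and e = a, c = a. Since r = c, r = a. r divides s, so a divides s. Since lcm(h, k) divides s, lcm(lcm(h, k), a) divides s. s > 0, so lcm(lcm(h, k), a) ≤ s.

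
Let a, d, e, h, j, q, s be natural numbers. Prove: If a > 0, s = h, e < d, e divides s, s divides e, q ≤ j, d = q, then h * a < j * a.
e divides s and s divides e, therefore e = s. Since s = h, e = h. e < d, so h < d. d = q, so h < q. q ≤ j, so h < j. Combined with a > 0, by multiplying by a positive, h * a < j * a.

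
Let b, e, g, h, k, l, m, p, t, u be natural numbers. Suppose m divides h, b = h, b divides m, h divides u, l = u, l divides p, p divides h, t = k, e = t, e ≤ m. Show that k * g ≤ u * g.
b = h and b divides m, hence h divides m. Since m divides h, m = h. l = u and l divides p, hence u divides p. Since p divides h, u divides h. From h divides u, h = u. m = h, so m = u. Since e = t and e ≤ m, t ≤ m. t = k, so k ≤ m. m = u, so k ≤ u. By multiplying by a non-negative, k * g ≤ u * g.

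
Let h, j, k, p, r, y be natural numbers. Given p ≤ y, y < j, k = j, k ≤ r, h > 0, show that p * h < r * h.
Since k = j and k ≤ r, j ≤ r. y < j, so y < r. p ≤ y, so p < r. Using h > 0, by multiplying by a positive, p * h < r * h.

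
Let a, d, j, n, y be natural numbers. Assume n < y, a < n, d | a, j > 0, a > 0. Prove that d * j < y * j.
Since d | a and a > 0, d ≤ a. From a < n and n < y, a < y. Since d ≤ a, d < y. Since j > 0, d * j < y * j.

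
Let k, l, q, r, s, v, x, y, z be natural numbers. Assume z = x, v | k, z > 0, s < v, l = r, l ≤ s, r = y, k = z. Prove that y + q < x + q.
l = r and l ≤ s, hence r ≤ s. Because s < v, r < v. Since r = y, y < v. k = z and v | k, therefore v | z. z > 0, so v ≤ z. Since y < v, y < z. z = x, so y < x. Then y + q < x + q.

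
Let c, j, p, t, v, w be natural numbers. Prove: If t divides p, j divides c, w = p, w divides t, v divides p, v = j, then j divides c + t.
w = p and w divides t, therefore p divides t. t divides p, so p = t. From v = j and v divides p, j divides p. p = t, so j divides t. j divides c, so j divides c + t.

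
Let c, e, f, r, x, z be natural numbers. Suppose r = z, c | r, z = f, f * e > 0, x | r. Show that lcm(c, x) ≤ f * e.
Because c | r and x | r, lcm(c, x) | r. From r = z, lcm(c, x) | z. Because z = f, lcm(c, x) | f. Then lcm(c, x) | f * e. From f * e > 0, lcm(c, x) ≤ f * e.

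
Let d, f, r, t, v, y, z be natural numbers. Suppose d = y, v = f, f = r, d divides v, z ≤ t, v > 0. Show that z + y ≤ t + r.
v = f and f = r, so v = r. d divides v and v > 0, therefore d ≤ v. d = y, so y ≤ v. v = r, so y ≤ r. z ≤ t, so z + y ≤ t + r.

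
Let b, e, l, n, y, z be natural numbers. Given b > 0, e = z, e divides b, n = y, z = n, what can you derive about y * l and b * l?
y * l ≤ b * l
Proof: Since e = z and z = n, e = n. e divides b, so n divides b. Since b > 0, n ≤ b. n = y, so y ≤ b. By multiplying by a non-negative, y * l ≤ b * l.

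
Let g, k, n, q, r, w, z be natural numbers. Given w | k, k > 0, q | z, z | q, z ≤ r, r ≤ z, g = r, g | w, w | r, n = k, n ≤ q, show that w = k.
w | k and k > 0, therefore w ≤ k. q | z and z | q, thus q = z. Because z ≤ r and r ≤ z, z = r. Since q = z, q = r. g = r and g | w, thus r | w. w | r, so r = w. Since q = r, q = w. n = k and n ≤ q, thus k ≤ q. q = w, so k ≤ w. w ≤ k, so w = k.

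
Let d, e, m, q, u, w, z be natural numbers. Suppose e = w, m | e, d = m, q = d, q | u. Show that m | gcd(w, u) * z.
e = w and m | e, therefore m | w. Because q = d and q | u, d | u. Since d = m, m | u. m | w, so m | gcd(w, u). Then m | gcd(w, u) * z.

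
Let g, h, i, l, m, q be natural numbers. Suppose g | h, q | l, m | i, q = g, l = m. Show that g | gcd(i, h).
l = m and q | l, so q | m. Because m | i, q | i. q = g, so g | i. Since g | h, g | gcd(i, h).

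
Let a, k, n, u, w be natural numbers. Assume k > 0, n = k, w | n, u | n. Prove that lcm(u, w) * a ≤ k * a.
u | n and w | n, so lcm(u, w) | n. n = k, so lcm(u, w) | k. k > 0, so lcm(u, w) ≤ k. Then lcm(u, w) * a ≤ k * a.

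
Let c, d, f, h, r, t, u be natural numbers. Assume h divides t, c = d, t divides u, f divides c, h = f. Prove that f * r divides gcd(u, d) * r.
Since h = f and h divides t, f divides t. Since t divides u, f divides u. c = d and f divides c, hence f divides d. Since f divides u, f divides gcd(u, d). Then f * r divides gcd(u, d) * r.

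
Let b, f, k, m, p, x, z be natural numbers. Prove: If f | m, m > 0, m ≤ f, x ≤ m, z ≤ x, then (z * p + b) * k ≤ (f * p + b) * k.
f | m and m > 0, therefore f ≤ m. Since m ≤ f, m = f. Since x ≤ m, x ≤ f. z ≤ x, so z ≤ f. Then z * p ≤ f * p. Then z * p + b ≤ f * p + b. Then (z * p + b) * k ≤ (f * p + b) * k.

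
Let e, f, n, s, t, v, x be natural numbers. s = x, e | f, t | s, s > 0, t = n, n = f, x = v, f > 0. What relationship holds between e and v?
e ≤ v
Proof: Because s = x and x = v, s = v. Because e | f and f > 0, e ≤ f. t = n and t | s, thus n | s. Since s > 0, n ≤ s. Because n = f, f ≤ s. Since e ≤ f, e ≤ s. s = v, so e ≤ v.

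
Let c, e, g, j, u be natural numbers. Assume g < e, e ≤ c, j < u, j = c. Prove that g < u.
Since g < e and e ≤ c, g < c. j = c and j < u, therefore c < u. Since g < c, g < u.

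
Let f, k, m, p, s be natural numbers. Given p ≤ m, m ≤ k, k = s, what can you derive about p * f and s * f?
p * f ≤ s * f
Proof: k = s and m ≤ k, hence m ≤ s. p ≤ m, so p ≤ s. Then p * f ≤ s * f.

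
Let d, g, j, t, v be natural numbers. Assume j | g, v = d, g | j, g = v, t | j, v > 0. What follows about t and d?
t ≤ d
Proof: Since j | g and g | j, j = g. Because g = v, j = v. t | j, so t | v. Since v > 0, t ≤ v. v = d, so t ≤ d.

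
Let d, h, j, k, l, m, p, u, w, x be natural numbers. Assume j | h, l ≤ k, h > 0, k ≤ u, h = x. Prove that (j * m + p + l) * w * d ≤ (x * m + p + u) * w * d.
Because j | h and h > 0, j ≤ h. Since h = x, j ≤ x. Then j * m ≤ x * m. Then j * m + p ≤ x * m + p. l ≤ k and k ≤ u, so l ≤ u. Since j * m + p ≤ x * m + p, j * m + p + l ≤ x * m + p + u. Then (j * m + p + l) * w ≤ (x * m + p + u) * w. Then (j * m + p + l) * w * d ≤ (x * m + p + u) * w * d.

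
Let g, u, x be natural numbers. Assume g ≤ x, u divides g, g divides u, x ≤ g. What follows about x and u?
x = u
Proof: x ≤ g and g ≤ x, so x = g. g divides u and u divides g, hence g = u. x = g, so x = u.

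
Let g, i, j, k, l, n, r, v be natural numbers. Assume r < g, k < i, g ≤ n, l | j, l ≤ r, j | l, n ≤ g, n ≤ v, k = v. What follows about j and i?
j < i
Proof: l | j and j | l, hence l = j. g ≤ n and n ≤ g, hence g = n. r < g, so r < n. From n ≤ v, r < v. l ≤ r, so l < v. Since l = j, j < v. Because k = v and k < i, v < i. Since j < v, j < i.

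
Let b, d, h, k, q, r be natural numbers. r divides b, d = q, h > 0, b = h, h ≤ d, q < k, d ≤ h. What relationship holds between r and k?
r < k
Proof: h ≤ d and d ≤ h, hence h = d. d = q, so h = q. Because b = h and r divides b, r divides h. h > 0, so r ≤ h. h = q, so r ≤ q. q < k, so r < k.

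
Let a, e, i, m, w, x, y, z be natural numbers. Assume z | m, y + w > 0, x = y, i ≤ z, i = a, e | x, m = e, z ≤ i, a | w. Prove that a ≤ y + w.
From z ≤ i and i ≤ z, z = i. m = e and z | m, thus z | e. From e | x, z | x. z = i, so i | x. Since i = a, a | x. x = y, so a | y. Since a | w, a | y + w. Since y + w > 0, a ≤ y + w.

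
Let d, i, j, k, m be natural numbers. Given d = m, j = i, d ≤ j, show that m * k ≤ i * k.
d = m and d ≤ j, thus m ≤ j. j = i, so m ≤ i. Then m * k ≤ i * k.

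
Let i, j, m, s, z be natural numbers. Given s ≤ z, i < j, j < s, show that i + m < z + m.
i < j and j < s, hence i < s. Since s ≤ z, i < z. Then i + m < z + m.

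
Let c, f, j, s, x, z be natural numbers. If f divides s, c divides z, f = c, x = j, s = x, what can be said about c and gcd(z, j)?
c divides gcd(z, j)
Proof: From s = x and x = j, s = j. f = c and f divides s, so c divides s. Since s = j, c divides j. Because c divides z, c divides gcd(z, j).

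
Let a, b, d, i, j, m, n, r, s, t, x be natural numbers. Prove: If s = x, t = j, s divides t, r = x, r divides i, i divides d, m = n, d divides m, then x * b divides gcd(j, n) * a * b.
t = j and s divides t, therefore s divides j. Since s = x, x divides j. r = x and r divides i, therefore x divides i. i divides d, so x divides d. From m = n and d divides m, d divides n. x divides d, so x divides n. Since x divides j, x divides gcd(j, n). Then x divides gcd(j, n) * a. Then x * b divides gcd(j, n) * a * b.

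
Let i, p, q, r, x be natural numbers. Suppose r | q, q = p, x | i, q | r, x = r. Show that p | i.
r | q and q | r, hence r = q. q = p, so r = p. x = r and x | i, therefore r | i. Since r = p, p | i.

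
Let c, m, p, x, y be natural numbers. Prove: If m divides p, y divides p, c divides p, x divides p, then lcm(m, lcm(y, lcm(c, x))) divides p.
c divides p and x divides p, hence lcm(c, x) divides p. Since y divides p, lcm(y, lcm(c, x)) divides p. m divides p, so lcm(m, lcm(y, lcm(c, x))) divides p.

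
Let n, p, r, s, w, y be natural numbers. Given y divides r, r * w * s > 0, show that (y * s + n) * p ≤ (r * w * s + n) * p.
Because y divides r, y divides r * w. Then y * s divides r * w * s. Since r * w * s > 0, y * s ≤ r * w * s. Then y * s + n ≤ r * w * s + n. By multiplying by a non-negative, (y * s + n) * p ≤ (r * w * s + n) * p.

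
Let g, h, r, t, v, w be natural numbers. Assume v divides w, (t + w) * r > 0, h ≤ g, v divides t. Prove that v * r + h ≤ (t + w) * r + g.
v divides t and v divides w, so v divides t + w. Then v * r divides (t + w) * r. (t + w) * r > 0, so v * r ≤ (t + w) * r. Since h ≤ g, v * r + h ≤ (t + w) * r + g.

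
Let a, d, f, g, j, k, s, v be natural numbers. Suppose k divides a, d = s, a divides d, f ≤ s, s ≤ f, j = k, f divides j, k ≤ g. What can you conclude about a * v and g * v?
a * v ≤ g * v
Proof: Because d = s and a divides d, a divides s. Because f ≤ s and s ≤ f, f = s. Because j = k and f divides j, f divides k. Since f = s, s divides k. From a divides s, a divides k. From k divides a, k = a. Because k ≤ g, a ≤ g. By multiplying by a non-negative, a * v ≤ g * v.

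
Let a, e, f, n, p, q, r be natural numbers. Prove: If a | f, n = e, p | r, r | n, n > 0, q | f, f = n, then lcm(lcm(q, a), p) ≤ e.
q | f and a | f, therefore lcm(q, a) | f. f = n, so lcm(q, a) | n. p | r and r | n, thus p | n. Since lcm(q, a) | n, lcm(lcm(q, a), p) | n. Since n > 0, lcm(lcm(q, a), p) ≤ n. Since n = e, lcm(lcm(q, a), p) ≤ e.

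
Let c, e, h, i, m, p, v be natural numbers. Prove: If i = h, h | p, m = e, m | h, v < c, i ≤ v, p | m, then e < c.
From h | p and p | m, h | m. Since m | h, h = m. Since m = e, h = e. i = h and i ≤ v, therefore h ≤ v. Since v < c, h < c. h = e, so e < c.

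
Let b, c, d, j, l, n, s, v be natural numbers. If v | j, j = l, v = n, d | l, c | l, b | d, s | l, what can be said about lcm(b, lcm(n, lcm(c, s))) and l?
lcm(b, lcm(n, lcm(c, s))) | l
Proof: b | d and d | l, hence b | l. Because j = l and v | j, v | l. v = n, so n | l. From c | l and s | l, lcm(c, s) | l. n | l, so lcm(n, lcm(c, s)) | l. Since b | l, lcm(b, lcm(n, lcm(c, s))) | l.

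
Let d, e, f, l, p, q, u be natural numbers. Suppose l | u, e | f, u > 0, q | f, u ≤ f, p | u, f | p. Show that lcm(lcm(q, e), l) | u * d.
f | p and p | u, thus f | u. u > 0, so f ≤ u. u ≤ f, so f = u. q | f and e | f, hence lcm(q, e) | f. Since f = u, lcm(q, e) | u. l | u, so lcm(lcm(q, e), l) | u. Then lcm(lcm(q, e), l) | u * d.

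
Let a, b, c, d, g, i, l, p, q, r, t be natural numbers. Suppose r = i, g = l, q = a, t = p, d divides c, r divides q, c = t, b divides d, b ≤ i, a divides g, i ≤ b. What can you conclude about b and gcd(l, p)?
b divides gcd(l, p)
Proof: i ≤ b and b ≤ i, hence i = b. q = a and r divides q, so r divides a. r = i, so i divides a. g = l and a divides g, therefore a divides l. Since i divides a, i divides l. i = b, so b divides l. c = t and t = p, hence c = p. Since b divides d and d divides c, b divides c. Since c = p, b divides p. b divides l, so b divides gcd(l, p).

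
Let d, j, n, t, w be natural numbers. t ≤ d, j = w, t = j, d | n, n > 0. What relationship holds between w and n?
w ≤ n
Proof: From t = j and j = w, t = w. d | n and n > 0, thus d ≤ n. t ≤ d, so t ≤ n. Since t = w, w ≤ n.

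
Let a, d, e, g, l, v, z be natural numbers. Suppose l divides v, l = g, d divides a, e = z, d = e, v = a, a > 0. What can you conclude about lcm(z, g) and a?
lcm(z, g) ≤ a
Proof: d = e and e = z, therefore d = z. Since d divides a, z divides a. Because l = g and l divides v, g divides v. v = a, so g divides a. Since z divides a, lcm(z, g) divides a. a > 0, so lcm(z, g) ≤ a.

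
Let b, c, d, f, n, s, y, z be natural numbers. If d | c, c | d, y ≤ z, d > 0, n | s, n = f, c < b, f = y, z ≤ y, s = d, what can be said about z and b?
z < b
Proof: y ≤ z and z ≤ y, so y = z. n = f and f = y, thus n = y. s = d and n | s, therefore n | d. Because d > 0, n ≤ d. n = y, so y ≤ d. Since y = z, z ≤ d. Since c | d and d | c, c = d. From c < b, d < b. Because z ≤ d, z < b.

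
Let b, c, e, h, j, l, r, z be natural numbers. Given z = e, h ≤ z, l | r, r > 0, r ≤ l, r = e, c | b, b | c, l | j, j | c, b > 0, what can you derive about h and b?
h ≤ b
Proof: z = e and h ≤ z, so h ≤ e. l | r and r > 0, so l ≤ r. From r ≤ l, l = r. r = e, so l = e. c | b and b | c, therefore c = b. Because l | j and j | c, l | c. Since c = b, l | b. b > 0, so l ≤ b. l = e, so e ≤ b. h ≤ e, so h ≤ b.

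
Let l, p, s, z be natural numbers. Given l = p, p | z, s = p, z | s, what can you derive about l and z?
l = z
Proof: From s = p and z | s, z | p. p | z, so p = z. Since l = p, l = z.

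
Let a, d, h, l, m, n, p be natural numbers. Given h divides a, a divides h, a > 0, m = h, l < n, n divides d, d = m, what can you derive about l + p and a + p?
l + p < a + p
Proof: d = m and m = h, hence d = h. h divides a and a divides h, so h = a. d = h, so d = a. n divides d, so n divides a. a > 0, so n ≤ a. l < n, so l < a. Then l + p < a + p.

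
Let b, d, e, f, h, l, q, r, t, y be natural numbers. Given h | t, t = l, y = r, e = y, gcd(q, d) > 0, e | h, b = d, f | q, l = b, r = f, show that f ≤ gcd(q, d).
e = y and y = r, thus e = r. Since r = f, e = f. Since l = b and b = d, l = d. Since e | h and h | t, e | t. Since t = l, e | l. Since l = d, e | d. From e = f, f | d. f | q, so f | gcd(q, d). gcd(q, d) > 0, so f ≤ gcd(q, d).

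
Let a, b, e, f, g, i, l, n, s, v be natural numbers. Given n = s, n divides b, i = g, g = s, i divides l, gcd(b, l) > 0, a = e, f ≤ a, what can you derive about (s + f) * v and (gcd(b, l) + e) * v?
(s + f) * v ≤ (gcd(b, l) + e) * v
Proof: n = s and n divides b, therefore s divides b. i = g and g = s, therefore i = s. i divides l, so s divides l. s divides b, so s divides gcd(b, l). From gcd(b, l) > 0, s ≤ gcd(b, l). Because a = e and f ≤ a, f ≤ e. s ≤ gcd(b, l), so s + f ≤ gcd(b, l) + e. By multiplying by a non-negative, (s + f) * v ≤ (gcd(b, l) + e) * v.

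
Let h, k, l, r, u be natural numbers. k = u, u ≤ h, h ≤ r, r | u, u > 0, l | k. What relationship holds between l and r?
l | r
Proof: u ≤ h and h ≤ r, therefore u ≤ r. r | u and u > 0, therefore r ≤ u. u ≤ r, so u = r. k = u, so k = r. l | k, so l | r.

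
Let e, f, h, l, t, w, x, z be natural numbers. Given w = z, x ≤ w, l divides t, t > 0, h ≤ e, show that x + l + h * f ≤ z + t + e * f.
w = z and x ≤ w, so x ≤ z. From l divides t and t > 0, l ≤ t. Since x ≤ z, x + l ≤ z + t. h ≤ e. By multiplying by a non-negative, h * f ≤ e * f. Since x + l ≤ z + t, x + l + h * f ≤ z + t + e * f.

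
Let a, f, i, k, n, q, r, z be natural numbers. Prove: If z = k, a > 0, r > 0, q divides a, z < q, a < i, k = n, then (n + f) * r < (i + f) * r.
z = k and k = n, thus z = n. q divides a and a > 0, so q ≤ a. a < i, so q < i. Since z < q, z < i. Because z = n, n < i. Then n + f < i + f. Since r > 0, by multiplying by a positive, (n + f) * r < (i + f) * r.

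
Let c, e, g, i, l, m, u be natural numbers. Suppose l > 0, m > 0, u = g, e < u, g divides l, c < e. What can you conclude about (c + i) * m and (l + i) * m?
(c + i) * m < (l + i) * m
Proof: Since c < e and e < u, c < u. u = g, so c < g. g divides l and l > 0, hence g ≤ l. Since c < g, c < l. Then c + i < l + i. From m > 0, by multiplying by a positive, (c + i) * m < (l + i) * m.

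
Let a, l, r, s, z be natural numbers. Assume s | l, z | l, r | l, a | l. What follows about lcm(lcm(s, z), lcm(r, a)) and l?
lcm(lcm(s, z), lcm(r, a)) | l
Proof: From s | l and z | l, lcm(s, z) | l. Since r | l and a | l, lcm(r, a) | l. Since lcm(s, z) | l, lcm(lcm(s, z), lcm(r, a)) | l.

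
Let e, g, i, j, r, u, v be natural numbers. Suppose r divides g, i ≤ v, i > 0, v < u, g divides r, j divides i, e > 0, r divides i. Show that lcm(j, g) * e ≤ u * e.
r divides g and g divides r, therefore r = g. Since r divides i, g divides i. j divides i, so lcm(j, g) divides i. i > 0, so lcm(j, g) ≤ i. i ≤ v, so lcm(j, g) ≤ v. From v < u, lcm(j, g) < u. Combined with e > 0, by multiplying by a positive, lcm(j, g) * e < u * e. Then lcm(j, g) * e ≤ u * e.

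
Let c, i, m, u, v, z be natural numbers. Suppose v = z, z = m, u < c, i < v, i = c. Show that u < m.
Since i = c and i < v, c < v. u < c, so u < v. Since v = z, u < z. From z = m, u < m.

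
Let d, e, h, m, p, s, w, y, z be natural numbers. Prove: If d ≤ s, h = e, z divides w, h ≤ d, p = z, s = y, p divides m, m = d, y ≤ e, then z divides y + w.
s = y and d ≤ s, hence d ≤ y. h = e and h ≤ d, hence e ≤ d. y ≤ e, so y ≤ d. Because d ≤ y, d = y. m = d, so m = y. p = z and p divides m, thus z divides m. m = y, so z divides y. Since z divides w, z divides y + w.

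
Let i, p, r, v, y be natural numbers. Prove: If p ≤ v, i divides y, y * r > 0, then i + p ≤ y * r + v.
Since i divides y, i divides y * r. y * r > 0, so i ≤ y * r. p ≤ v, so i + p ≤ y * r + v.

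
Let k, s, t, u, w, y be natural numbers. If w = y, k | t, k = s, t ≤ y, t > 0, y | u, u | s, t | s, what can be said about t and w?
t = w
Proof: Since k = s and k | t, s | t. t | s, so s = t. y | u and u | s, thus y | s. s = t, so y | t. From t > 0, y ≤ t. t ≤ y, so y = t. Since w = y, w = t. Then t = w.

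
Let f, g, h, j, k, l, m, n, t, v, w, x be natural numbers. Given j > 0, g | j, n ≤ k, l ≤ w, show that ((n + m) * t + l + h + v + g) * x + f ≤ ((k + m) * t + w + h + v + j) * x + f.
n ≤ k, hence n + m ≤ k + m. Then (n + m) * t ≤ (k + m) * t. l ≤ w, hence l + h ≤ w + h. Because (n + m) * t ≤ (k + m) * t, (n + m) * t + l + h ≤ (k + m) * t + w + h. Then (n + m) * t + l + h + v ≤ (k + m) * t + w + h + v. g | j and j > 0, hence g ≤ j. Since (n + m) * t + l + h + v ≤ (k + m) * t + w + h + v, (n + m) * t + l + h + v + g ≤ (k + m) * t + w + h + v + j. Then ((n + m) * t + l + h + v + g) * x ≤ ((k + m) * t + w + h + v + j) * x. Then ((n + m) * t + l + h + v + g) * x + f ≤ ((k + m) * t + w + h + v + j) * x + f.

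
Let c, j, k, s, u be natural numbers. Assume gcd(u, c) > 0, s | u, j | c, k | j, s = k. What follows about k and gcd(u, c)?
k ≤ gcd(u, c)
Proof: s = k and s | u, hence k | u. k | j and j | c, so k | c. Since k | u, k | gcd(u, c). Because gcd(u, c) > 0, k ≤ gcd(u, c).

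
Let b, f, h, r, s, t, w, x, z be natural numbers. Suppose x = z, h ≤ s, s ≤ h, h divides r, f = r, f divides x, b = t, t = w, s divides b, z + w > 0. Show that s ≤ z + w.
Since h ≤ s and s ≤ h, h = s. f = r and f divides x, therefore r divides x. Because h divides r, h divides x. h = s, so s divides x. Since x = z, s divides z. b = t and t = w, thus b = w. s divides b, so s divides w. Since s divides z, s divides z + w. Since z + w > 0, s ≤ z + w.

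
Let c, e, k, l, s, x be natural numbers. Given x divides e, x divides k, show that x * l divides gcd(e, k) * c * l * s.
Because x divides e and x divides k, x divides gcd(e, k). Then x divides gcd(e, k) * c. Then x * l divides gcd(e, k) * c * l. Then x * l divides gcd(e, k) * c * l * s.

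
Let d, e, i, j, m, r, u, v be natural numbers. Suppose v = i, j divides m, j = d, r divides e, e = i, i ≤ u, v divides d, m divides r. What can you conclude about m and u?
m ≤ u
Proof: v = i and v divides d, so i divides d. j = d and j divides m, thus d divides m. Since i divides d, i divides m. e = i and r divides e, therefore r divides i. Since m divides r, m divides i. i divides m, so i = m. Since i ≤ u, m ≤ u.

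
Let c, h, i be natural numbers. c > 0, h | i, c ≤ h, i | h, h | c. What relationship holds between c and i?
c = i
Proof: Because i | h and h | i, i = h. h | c and c > 0, hence h ≤ c. c ≤ h, so h = c. i = h, so i = c. Then c = i.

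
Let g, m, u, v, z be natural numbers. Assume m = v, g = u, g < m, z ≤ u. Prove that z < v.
Since g = u and g < m, u < m. Since z ≤ u, z < m. Since m = v, z < v.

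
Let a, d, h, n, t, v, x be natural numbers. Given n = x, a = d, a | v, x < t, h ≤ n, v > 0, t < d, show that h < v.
Because n = x and h ≤ n, h ≤ x. x < t and t < d, so x < d. Because a = d and a | v, d | v. Since v > 0, d ≤ v. Because x < d, x < v. h ≤ x, so h < v.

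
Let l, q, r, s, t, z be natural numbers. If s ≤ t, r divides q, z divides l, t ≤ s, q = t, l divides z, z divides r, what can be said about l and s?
l divides s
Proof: Because t ≤ s and s ≤ t, t = s. Since q = t, q = s. From z divides l and l divides z, z = l. From z divides r and r divides q, z divides q. z = l, so l divides q. q = s, so l divides s.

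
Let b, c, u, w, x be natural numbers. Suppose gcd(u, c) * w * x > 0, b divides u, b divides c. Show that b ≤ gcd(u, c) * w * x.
b divides u and b divides c, hence b divides gcd(u, c). Then b divides gcd(u, c) * w. Then b divides gcd(u, c) * w * x. gcd(u, c) * w * x > 0, so b ≤ gcd(u, c) * w * x.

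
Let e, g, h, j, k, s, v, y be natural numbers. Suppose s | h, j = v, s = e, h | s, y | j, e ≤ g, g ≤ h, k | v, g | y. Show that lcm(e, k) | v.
h | s and s | h, thus h = s. s = e, so h = e. Since g ≤ h, g ≤ e. e ≤ g, so g = e. g | y and y | j, so g | j. j = v, so g | v. g = e, so e | v. From k | v, lcm(e, k) | v.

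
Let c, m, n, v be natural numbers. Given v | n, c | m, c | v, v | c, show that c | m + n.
v | c and c | v, thus v = c. Since v | n, c | n. c | m, so c | m + n.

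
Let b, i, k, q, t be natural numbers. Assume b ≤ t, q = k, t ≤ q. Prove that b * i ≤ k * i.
q = k and t ≤ q, thus t ≤ k. Because b ≤ t, b ≤ k. Then b * i ≤ k * i.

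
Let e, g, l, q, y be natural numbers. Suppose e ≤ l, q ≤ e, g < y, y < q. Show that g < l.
q ≤ e and e ≤ l, hence q ≤ l. Since y < q, y < l. Because g < y, g < l.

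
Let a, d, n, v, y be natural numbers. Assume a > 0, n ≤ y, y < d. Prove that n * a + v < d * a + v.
n ≤ y and y < d, so n < d. Since a > 0, by multiplying by a positive, n * a < d * a. Then n * a + v < d * a + v.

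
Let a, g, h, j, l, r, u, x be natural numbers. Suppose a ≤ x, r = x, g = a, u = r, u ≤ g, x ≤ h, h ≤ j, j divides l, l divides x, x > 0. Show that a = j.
u = r and u ≤ g, therefore r ≤ g. Since g = a, r ≤ a. r = x, so x ≤ a. Since a ≤ x, a = x. Because x ≤ h and h ≤ j, x ≤ j. From j divides l and l divides x, j divides x. Since x > 0, j ≤ x. x ≤ j, so x = j. a = x, so a = j.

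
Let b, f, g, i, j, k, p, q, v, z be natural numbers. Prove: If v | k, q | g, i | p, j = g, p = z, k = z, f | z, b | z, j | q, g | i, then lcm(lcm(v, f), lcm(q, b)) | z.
From k = z and v | k, v | z. f | z, so lcm(v, f) | z. j = g and j | q, therefore g | q. Since q | g, g = q. From g | i and i | p, g | p. Since p = z, g | z. From g = q, q | z. b | z, so lcm(q, b) | z. lcm(v, f) | z, so lcm(lcm(v, f), lcm(q, b)) | z.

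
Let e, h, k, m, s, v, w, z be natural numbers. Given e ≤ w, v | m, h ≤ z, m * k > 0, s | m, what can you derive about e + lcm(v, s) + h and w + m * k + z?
e + lcm(v, s) + h ≤ w + m * k + z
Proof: v | m and s | m, so lcm(v, s) | m. Then lcm(v, s) | m * k. Since m * k > 0, lcm(v, s) ≤ m * k. e ≤ w, so e + lcm(v, s) ≤ w + m * k. h ≤ z, so e + lcm(v, s) + h ≤ w + m * k + z.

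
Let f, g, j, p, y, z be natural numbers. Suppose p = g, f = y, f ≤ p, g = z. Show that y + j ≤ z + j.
p = g and g = z, so p = z. Because f = y and f ≤ p, y ≤ p. Since p = z, y ≤ z. Then y + j ≤ z + j.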